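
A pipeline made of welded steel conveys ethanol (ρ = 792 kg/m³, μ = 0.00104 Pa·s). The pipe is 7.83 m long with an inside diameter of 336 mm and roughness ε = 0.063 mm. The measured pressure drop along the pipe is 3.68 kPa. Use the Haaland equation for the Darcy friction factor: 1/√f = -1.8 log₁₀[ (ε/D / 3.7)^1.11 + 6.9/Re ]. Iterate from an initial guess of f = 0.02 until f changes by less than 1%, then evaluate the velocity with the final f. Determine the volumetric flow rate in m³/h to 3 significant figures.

Q ≈ 1690 m³/h

Rearranging Darcy-Weisbach: V = √(2·ΔP·D/(f·L·ρ)). With ε/D = 6.3e-05/0.336 = 0.000187, iterate starting from f = 0.02:
  f = 0.02 → V = √(2·3680·0.336/(0.02·7.83·792)) = 4.465 m/s; Re = ρVD/μ = 1.143e+06; f → 0.01436
  f = 0.01436 → V = 5.27 m/s; Re = 1.348e+06; f → 0.01425
Converged (Δf/f < 1%). With the final f = 0.01425: V = √(2·3680·0.336/(0.01425·7.83·792)) = 5.29 m/s.
Q = V·A = 5.29·(π/4·0.336²) = 0.469 m³/s = 1690 m³/h.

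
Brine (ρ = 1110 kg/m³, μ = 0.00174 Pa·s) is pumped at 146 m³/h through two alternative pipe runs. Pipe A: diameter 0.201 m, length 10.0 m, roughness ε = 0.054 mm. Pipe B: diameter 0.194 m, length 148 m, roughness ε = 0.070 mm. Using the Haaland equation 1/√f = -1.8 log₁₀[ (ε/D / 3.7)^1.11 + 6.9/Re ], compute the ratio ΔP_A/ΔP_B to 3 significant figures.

ΔP_A/ΔP_B ≈ 0.0552

Pipe A: V = Q/A = 0.04056/0.03173 = 1.278 m/s; Re = 1.639e+05; ε/D = 0.000269; Haaland → f = 0.01775; ΔP_A = f(L/D)(ρV²/2) = 800.5 Pa.
Pipe B: V = Q/A = 0.04056/0.02956 = 1.372 m/s; Re = 1.698e+05; ε/D = 0.000361; Haaland → f = 0.01819; ΔP_B = f(L/D)(ρV²/2) = 1.45e+04 Pa.
ΔP_A/ΔP_B = 800.5/1.45e+04 = 0.0552.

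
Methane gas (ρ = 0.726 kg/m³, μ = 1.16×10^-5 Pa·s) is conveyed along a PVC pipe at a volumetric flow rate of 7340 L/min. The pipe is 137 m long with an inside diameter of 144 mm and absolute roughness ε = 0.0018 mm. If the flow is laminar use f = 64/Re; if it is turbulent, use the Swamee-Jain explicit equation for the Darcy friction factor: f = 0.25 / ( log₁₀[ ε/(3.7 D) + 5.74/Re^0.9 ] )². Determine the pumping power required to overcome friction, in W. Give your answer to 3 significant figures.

Q = 7340 L/min = 7340/60000 = 0.1223 m³/s.
Cross-sectional area A = πD²/4 = π(0.144)²/4 = 0.01629 m²; mean velocity V = Q/A = 0.1223/0.01629 = 7.512 m/s.
Reynolds number Re = ρVD/μ = 0.726 · 7.512 · 0.144 / 1.16e-05 = 6.77e+04.
Re > 4000 → turbulent. Relative roughness ε/D = 1.8e-06/0.144 = 1.25e-05. Swamee-Jain: f = 0.25/(log₁₀[1.25e-05/3.7 + 5.74/6.77e+04^0.9])² = 0.25/(log₁₀[3.38e-06 + 0.000258])² = 0.25/(-3.583)² = 0.01947.
Darcy-Weisbach: ΔP = f(L/D)(ρV²/2) = 0.01947·(137/0.144)·(0.726·7.512²/2) = 0.01947·951.4·20.48 = 379.5 Pa.
Pumping power P = QΔP = 0.1223·379.5 = 46.42 W = 46.4 W.

P ≈ 46.4 W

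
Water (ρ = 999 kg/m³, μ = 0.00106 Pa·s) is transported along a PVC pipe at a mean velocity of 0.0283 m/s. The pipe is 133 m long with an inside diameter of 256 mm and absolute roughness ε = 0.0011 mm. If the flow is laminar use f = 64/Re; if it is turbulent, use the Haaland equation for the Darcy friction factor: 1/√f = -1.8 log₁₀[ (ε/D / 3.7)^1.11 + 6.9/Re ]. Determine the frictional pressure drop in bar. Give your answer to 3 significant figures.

ΔP ≈ 7.15×10^-5 bar

Reynolds number Re = ρVD/μ = 999 · 0.0283 · 0.256 / 0.00106 = 6828.
Re > 4000 → turbulent. Relative roughness ε/D = 1.1e-06/0.256 = 4.3e-06. Haaland: 1/√f = -1.8 log₁₀[(4.3e-06/3.7)^1.11 + 6.9/6828] = -1.8 log₁₀[2.58e-07 + 0.00101] = 5.392, so f = 0.0344.
Darcy-Weisbach: ΔP = f(L/D)(ρV²/2) = 0.0344·(133/0.256)·(999·0.0283²/2) = 0.0344·519.5·0.4 = 7.15 Pa.
ΔP = 7.15 Pa = 7.15×10^-5 bar.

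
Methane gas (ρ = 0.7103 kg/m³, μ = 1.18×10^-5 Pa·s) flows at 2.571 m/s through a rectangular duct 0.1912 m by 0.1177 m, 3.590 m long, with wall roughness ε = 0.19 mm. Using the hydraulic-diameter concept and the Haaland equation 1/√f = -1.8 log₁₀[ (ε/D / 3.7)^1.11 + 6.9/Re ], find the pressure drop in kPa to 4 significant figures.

Hydraulic diameter D_h = 4A/P = 4·(0.1912·0.1177)/(2·(0.1912+0.1177)) = 0.09002/0.6178 = 0.1457 m.
Re = ρVD_h/μ = 0.7103·2.571·0.1457/1.18e-05 = 2.255e+04.
ε/D_h = 0.00019/0.1457 = 0.0013; Haaland gives 1/√f = -1.8 log₁₀[0.000147+0.000306] = 6.019, so f = 0.0276.
ΔP = f(L/D_h)(ρV²/2) = 0.0276·3.59/0.1457·2.348 = 1.597 Pa.
ΔP = 0.001597 kPa.

ΔP ≈ 0.001597 kPa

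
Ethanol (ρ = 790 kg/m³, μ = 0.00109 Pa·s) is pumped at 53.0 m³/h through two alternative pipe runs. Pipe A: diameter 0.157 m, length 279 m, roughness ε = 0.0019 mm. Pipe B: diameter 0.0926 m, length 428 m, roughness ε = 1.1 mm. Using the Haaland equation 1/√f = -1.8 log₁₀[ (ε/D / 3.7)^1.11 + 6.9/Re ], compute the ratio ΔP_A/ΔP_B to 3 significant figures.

Pipe A: V = Q/A = 0.01472/0.01936 = 0.7605 m/s; Re = 8.653e+04; ε/D = 1.21e-05; Haaland → f = 0.01842; ΔP_A = f(L/D)(ρV²/2) = 7476 Pa.
Pipe B: V = Q/A = 0.01472/0.006735 = 2.186 m/s; Re = 1.467e+05; ε/D = 0.0119; Haaland → f = 0.04064; ΔP_B = f(L/D)(ρV²/2) = 3.546e+05 Pa.
ΔP_A/ΔP_B = 7476/3.546e+05 = 0.0211.

ΔP_A/ΔP_B ≈ 0.0211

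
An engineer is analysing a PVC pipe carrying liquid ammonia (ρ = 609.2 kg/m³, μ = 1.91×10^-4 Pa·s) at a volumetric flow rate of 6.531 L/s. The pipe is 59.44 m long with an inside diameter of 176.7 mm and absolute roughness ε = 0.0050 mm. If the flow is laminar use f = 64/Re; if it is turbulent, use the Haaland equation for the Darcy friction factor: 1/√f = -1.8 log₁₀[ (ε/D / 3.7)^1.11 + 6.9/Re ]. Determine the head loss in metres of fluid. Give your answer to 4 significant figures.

Q = 6.531 L/s = 6.531/1000 = 0.006531 m³/s.
Cross-sectional area A = πD²/4 = π(0.1767)²/4 = 0.02452 m²; mean velocity V = Q/A = 0.006531/0.02452 = 0.2663 m/s.
Reynolds number Re = ρVD/μ = 609.2 · 0.2663 · 0.1767 / 0.000191 = 1.501e+05.
Re > 4000 → turbulent. Relative roughness ε/D = 5e-06/0.1767 = 2.83e-05. Haaland: 1/√f = -1.8 log₁₀[(2.83e-05/3.7)^1.11 + 6.9/1.501e+05] = -1.8 log₁₀[2.09e-06 + 4.6e-05] = 7.773, so f = 0.01655.
Darcy-Weisbach: ΔP = f(L/D)(ρV²/2) = 0.01655·(59.44/0.1767)·(609.2·0.2663²/2) = 0.01655·336.4·21.61 = 120.3 Pa.
Head loss h_f = ΔP/(ρg) = 120.3/(609.2·9.81) = 0.02013 m.

h_f ≈ 0.02013 m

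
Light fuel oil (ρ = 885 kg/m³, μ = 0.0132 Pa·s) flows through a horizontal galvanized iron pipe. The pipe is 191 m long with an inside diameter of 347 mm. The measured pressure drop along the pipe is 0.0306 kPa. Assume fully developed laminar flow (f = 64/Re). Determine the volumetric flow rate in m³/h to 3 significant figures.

Q ≈ 15.5 m³/h

For laminar flow, f = 64/Re with Re = ρVD/μ, so Darcy-Weisbach reduces to ΔP = 32μLV/D². Solving for V: V = ΔP·D²/(32μL) = 30.6·(0.347)²/(32·0.0132·191) = 0.04567 m/s.
Check: Re = ρVD/μ = 885·0.04567·0.347/0.0132 = 1062 < 2300, so the laminar assumption holds.
Q = V·A = 0.04567·(π/4·0.347²) = 0.004319 m³/s = 15.5 m³/h.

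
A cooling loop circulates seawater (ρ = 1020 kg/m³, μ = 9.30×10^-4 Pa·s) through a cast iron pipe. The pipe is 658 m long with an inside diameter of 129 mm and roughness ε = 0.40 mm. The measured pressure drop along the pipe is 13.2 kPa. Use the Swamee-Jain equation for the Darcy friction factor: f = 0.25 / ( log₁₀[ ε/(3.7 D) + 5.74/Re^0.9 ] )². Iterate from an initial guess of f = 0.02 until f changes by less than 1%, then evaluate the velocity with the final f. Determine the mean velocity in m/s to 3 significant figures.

V ≈ 0.420 m/s

Rearranging Darcy-Weisbach: V = √(2·ΔP·D/(f·L·ρ)). With ε/D = 0.0004/0.129 = 0.0031, iterate starting from f = 0.02:
  f = 0.02 → V = √(2·1.32e+04·0.129/(0.02·658·1020)) = 0.5037 m/s; Re = ρVD/μ = 7.126e+04; f → 0.02844
  f = 0.02844 → V = 0.4224 m/s; Re = 5.976e+04; f → 0.02876
  f = 0.02876 → V = 0.42 m/s; Re = 5.943e+04; f → 0.02877
Converged (Δf/f < 1%). With the final f = 0.02877: V = √(2·1.32e+04·0.129/(0.02877·658·1020)) = 0.4199 m/s.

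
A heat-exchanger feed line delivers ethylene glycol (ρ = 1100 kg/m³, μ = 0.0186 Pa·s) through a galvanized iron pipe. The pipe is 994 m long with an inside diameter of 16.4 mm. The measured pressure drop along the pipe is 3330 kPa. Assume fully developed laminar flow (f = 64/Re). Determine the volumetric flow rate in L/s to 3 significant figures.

For laminar flow, f = 64/Re with Re = ρVD/μ, so Darcy-Weisbach reduces to ΔP = 32μLV/D². Solving for V: V = ΔP·D²/(32μL) = 3.33e+06·(0.0164)²/(32·0.0186·994) = 1.514 m/s.
Check: Re = ρVD/μ = 1100·1.514·0.0164/0.0186 = 1468 < 2300, so the laminar assumption holds.
Q = V·A = 1.514·(π/4·0.0164²) = 0.0003198 m³/s = 0.320 L/s.

Q ≈ 0.320 L/s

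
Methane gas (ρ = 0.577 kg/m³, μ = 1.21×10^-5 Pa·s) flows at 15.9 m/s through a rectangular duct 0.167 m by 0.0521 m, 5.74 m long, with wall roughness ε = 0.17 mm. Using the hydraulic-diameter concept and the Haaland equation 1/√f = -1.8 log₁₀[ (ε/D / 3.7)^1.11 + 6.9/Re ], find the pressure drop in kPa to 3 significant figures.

Hydraulic diameter D_h = 4A/P = 4·(0.167·0.0521)/(2·(0.167+0.0521)) = 0.0348/0.4382 = 0.07942 m.
Re = ρVD_h/μ = 0.577·15.9·0.07942/1.21e-05 = 6.022e+04.
ε/D_h = 0.00017/0.07942 = 0.00214; Haaland gives 1/√f = -1.8 log₁₀[0.000255+0.000115] = 6.179, so f = 0.0262.
ΔP = f(L/D_h)(ρV²/2) = 0.0262·5.74/0.07942·72.94 = 138.1 Pa.
ΔP = 0.138 kPa.

ΔP ≈ 0.138 kPa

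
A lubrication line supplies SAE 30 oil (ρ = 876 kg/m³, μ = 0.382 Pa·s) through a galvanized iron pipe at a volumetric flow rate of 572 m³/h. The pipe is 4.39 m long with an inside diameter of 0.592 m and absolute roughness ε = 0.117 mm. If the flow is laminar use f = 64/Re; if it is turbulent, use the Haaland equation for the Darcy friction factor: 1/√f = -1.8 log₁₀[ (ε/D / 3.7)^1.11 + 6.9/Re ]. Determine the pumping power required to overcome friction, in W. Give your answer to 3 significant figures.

P ≈ 14.0 W

Q = 572 m³/h = 572/3600 = 0.1589 m³/s.
Cross-sectional area A = πD²/4 = π(0.592)²/4 = 0.2753 m²; mean velocity V = Q/A = 0.1589/0.2753 = 0.5772 m/s.
Reynolds number Re = ρVD/μ = 876 · 0.5772 · 0.592 / 0.382 = 783.7.
Re < 2300 → laminar flow, so f = 64/Re = 64/783.7 = 0.08167 (the turbulent correlation is not needed).
Darcy-Weisbach: ΔP = f(L/D)(ρV²/2) = 0.08167·(4.39/0.592)·(876·0.5772²/2) = 0.08167·7.416·145.9 = 88.39 Pa.
Pumping power P = QΔP = 0.1589·88.39 = 14.04 W = 14.0 W.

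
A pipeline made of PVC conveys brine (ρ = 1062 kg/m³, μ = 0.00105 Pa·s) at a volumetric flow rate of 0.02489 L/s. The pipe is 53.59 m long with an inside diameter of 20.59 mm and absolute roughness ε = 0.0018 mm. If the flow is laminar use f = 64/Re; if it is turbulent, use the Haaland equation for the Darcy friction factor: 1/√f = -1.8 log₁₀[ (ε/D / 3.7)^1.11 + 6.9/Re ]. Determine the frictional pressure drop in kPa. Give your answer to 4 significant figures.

Q = 0.02489 L/s = 0.02489/1000 = 2.489e-05 m³/s.
Cross-sectional area A = πD²/4 = π(0.02059)²/4 = 0.000333 m²; mean velocity V = Q/A = 2.489e-05/0.000333 = 0.07475 m/s.
Reynolds number Re = ρVD/μ = 1062 · 0.07475 · 0.02059 / 0.00105 = 1557.
Re < 2300 → laminar flow, so f = 64/Re = 64/1557 = 0.04111 (the turbulent correlation is not needed).
Darcy-Weisbach: ΔP = f(L/D)(ρV²/2) = 0.04111·(53.59/0.02059)·(1062·0.07475²/2) = 0.04111·2603·2.967 = 317.5 Pa.
ΔP = 317.5 Pa = 0.3175 kPa.

ΔP ≈ 0.3175 kPa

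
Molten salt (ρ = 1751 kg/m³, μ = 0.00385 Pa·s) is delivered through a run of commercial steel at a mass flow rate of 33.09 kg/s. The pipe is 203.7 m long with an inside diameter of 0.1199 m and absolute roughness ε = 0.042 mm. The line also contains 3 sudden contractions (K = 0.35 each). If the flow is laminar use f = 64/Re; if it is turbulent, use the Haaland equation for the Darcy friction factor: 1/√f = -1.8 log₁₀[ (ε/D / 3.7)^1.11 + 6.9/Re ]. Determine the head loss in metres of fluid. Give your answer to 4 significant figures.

A = πD²/4 = π(0.1199)²/4 = 0.01129 m²; mean velocity V = ṁ/(ρA) = 33.09/(1751 · 0.01129) = 1.674 m/s.
Reynolds number Re = ρVD/μ = 1751 · 1.674 · 0.1199 / 0.00385 = 9.127e+04.
Re > 4000 → turbulent. Relative roughness ε/D = 4.2e-05/0.1199 = 0.00035. Haaland: 1/√f = -1.8 log₁₀[(0.00035/3.7)^1.11 + 6.9/9.127e+04] = -1.8 log₁₀[3.42e-05 + 7.56e-05] = 7.127, so f = 0.01969.
Total minor-loss coefficient ΣK = 3·0.35 = 1.05.
ΔP = [f·L/D + ΣK]·(ρV²/2) = [0.01969·203.7/0.1199 + 1.05]·(1751·1.674²/2) = [33.45 + 1.05]·2453 = 8.46e+04 Pa.
Head loss h_f = ΔP/(ρg) = 8.46e+04/(1751·9.81) = 4.925 m.

h_f ≈ 4.925 m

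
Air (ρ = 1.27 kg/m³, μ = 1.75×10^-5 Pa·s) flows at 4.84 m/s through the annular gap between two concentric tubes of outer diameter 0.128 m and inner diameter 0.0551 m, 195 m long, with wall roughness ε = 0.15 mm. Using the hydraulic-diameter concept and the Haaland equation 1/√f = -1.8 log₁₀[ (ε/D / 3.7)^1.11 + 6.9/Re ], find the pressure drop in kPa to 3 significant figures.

Hydraulic diameter D_h = 4A/P = D_o - D_i = 0.128 - 0.0551 = 0.0729 m.
Re = ρVD_h/μ = 1.27·4.84·0.0729/1.75e-05 = 2.561e+04.
ε/D_h = 0.00015/0.0729 = 0.00206; Haaland gives 1/√f = -1.8 log₁₀[0.000244+0.000269] = 5.921, so f = 0.02852.
ΔP = f(L/D_h)(ρV²/2) = 0.02852·195/0.0729·14.88 = 1135 Pa.
ΔP = 1.13 kPa.

ΔP ≈ 1.13 kPa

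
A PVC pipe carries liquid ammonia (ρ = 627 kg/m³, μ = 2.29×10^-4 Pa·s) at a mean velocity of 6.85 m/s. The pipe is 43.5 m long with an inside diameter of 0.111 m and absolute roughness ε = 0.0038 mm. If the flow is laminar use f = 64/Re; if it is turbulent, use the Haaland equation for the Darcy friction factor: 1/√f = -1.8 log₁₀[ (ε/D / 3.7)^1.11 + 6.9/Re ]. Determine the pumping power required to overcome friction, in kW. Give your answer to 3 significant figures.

Reynolds number Re = ρVD/μ = 627 · 6.85 · 0.111 / 0.000229 = 2.082e+06.
Re > 4000 → turbulent. Relative roughness ε/D = 3.8e-06/0.111 = 3.42e-05. Haaland: 1/√f = -1.8 log₁₀[(3.42e-05/3.7)^1.11 + 6.9/2.082e+06] = -1.8 log₁₀[2.59e-06 + 3.31e-06] = 9.412, so f = 0.01129.
Darcy-Weisbach: ΔP = f(L/D)(ρV²/2) = 0.01129·(43.5/0.111)·(627·6.85²/2) = 0.01129·391.9·1.471e+04 = 6.507e+04 Pa.
Q = V·A = 6.85·0.009677 = 0.06629 m³/s.
Pumping power P = QΔP = 0.06629·6.507e+04 = 4313 W = 4.31 kW.

P ≈ 4.31 kW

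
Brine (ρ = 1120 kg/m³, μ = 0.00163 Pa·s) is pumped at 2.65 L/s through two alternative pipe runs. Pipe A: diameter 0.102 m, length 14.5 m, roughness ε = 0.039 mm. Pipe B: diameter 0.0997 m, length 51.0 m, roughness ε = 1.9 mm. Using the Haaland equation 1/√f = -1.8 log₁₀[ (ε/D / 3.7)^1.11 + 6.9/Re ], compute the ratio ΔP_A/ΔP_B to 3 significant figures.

Pipe A: V = Q/A = 0.00265/0.008171 = 0.3243 m/s; Re = 2.273e+04; ε/D = 0.000382; Haaland → f = 0.02568; ΔP_A = f(L/D)(ρV²/2) = 215 Pa.
Pipe B: V = Q/A = 0.00265/0.007807 = 0.3394 m/s; Re = 2.325e+04; ε/D = 0.0191; Haaland → f = 0.04949; ΔP_B = f(L/D)(ρV²/2) = 1633 Pa.
ΔP_A/ΔP_B = 215/1633 = 0.132.

ΔP_A/ΔP_B ≈ 0.132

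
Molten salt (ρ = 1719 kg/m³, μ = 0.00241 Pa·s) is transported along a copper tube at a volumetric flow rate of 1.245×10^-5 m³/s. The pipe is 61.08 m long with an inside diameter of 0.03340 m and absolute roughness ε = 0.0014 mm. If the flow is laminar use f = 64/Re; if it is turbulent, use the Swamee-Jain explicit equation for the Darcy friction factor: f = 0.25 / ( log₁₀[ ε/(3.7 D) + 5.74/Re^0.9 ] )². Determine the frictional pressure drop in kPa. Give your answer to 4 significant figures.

Cross-sectional area A = πD²/4 = π(0.0334)²/4 = 0.0008762 m²; mean velocity V = Q/A = 1.245e-05/0.0008762 = 0.01421 m/s.
Reynolds number Re = ρVD/μ = 1719 · 0.01421 · 0.0334 / 0.00241 = 338.5.
Re < 2300 → laminar flow, so f = 64/Re = 64/338.5 = 0.1891 (the turbulent correlation is not needed).
Darcy-Weisbach: ΔP = f(L/D)(ρV²/2) = 0.1891·(61.08/0.0334)·(1719·0.01421²/2) = 0.1891·1829·0.1735 = 60 Pa.
ΔP = 60 Pa = 0.06000 kPa.

ΔP ≈ 0.06000 kPa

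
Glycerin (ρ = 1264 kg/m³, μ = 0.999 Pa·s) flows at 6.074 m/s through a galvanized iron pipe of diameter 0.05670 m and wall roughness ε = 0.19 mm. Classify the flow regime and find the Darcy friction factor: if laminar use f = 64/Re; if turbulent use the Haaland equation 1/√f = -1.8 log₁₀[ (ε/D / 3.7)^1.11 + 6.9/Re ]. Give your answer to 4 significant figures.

Re = ρVD/μ = 1264·6.074·0.0567/0.999 = 435.8.
Re < 2300 → laminar, so f = 64/Re = 0.1469 (roughness is irrelevant in laminar flow).

f ≈ 0.1469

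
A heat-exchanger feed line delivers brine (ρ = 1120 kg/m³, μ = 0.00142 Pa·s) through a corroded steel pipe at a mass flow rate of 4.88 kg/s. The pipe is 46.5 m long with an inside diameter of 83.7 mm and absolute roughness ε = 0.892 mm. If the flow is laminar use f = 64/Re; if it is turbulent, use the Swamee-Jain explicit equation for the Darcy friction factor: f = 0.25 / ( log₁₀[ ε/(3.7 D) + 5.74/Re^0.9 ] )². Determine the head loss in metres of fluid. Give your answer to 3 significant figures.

h_f ≈ 0.714 m

A = πD²/4 = π(0.0837)²/4 = 0.005502 m²; mean velocity V = ṁ/(ρA) = 4.88/(1120 · 0.005502) = 0.7919 m/s.
Reynolds number Re = ρVD/μ = 1120 · 0.7919 · 0.0837 / 0.00142 = 5.228e+04.
Re > 4000 → turbulent. Relative roughness ε/D = 0.000892/0.0837 = 0.0107. Swamee-Jain: f = 0.25/(log₁₀[0.0107/3.7 + 5.74/5.228e+04^0.9])² = 0.25/(log₁₀[0.00288 + 0.000325])² = 0.25/(-2.494)² = 0.04019.
Darcy-Weisbach: ΔP = f(L/D)(ρV²/2) = 0.04019·(46.5/0.0837)·(1120·0.7919²/2) = 0.04019·555.6·351.2 = 7841 Pa.
Head loss h_f = ΔP/(ρg) = 7841/(1120·9.81) = 0.714 m.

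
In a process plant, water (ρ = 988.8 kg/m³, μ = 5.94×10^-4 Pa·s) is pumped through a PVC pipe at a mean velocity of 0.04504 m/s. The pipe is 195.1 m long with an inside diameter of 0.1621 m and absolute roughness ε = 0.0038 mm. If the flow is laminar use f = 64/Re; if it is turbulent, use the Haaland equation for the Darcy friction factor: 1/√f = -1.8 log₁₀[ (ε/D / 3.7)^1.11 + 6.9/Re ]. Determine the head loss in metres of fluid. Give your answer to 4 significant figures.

Reynolds number Re = ρVD/μ = 988.8 · 0.04504 · 0.1621 / 0.000594 = 1.215e+04.
Re > 4000 → turbulent. Relative roughness ε/D = 3.8e-06/0.1621 = 2.34e-05. Haaland: 1/√f = -1.8 log₁₀[(2.34e-05/3.7)^1.11 + 6.9/1.215e+04] = -1.8 log₁₀[1.7e-06 + 0.000568] = 5.84, so f = 0.02932.
Darcy-Weisbach: ΔP = f(L/D)(ρV²/2) = 0.02932·(195.1/0.1621)·(988.8·0.04504²/2) = 0.02932·1204·1.003 = 35.39 Pa.
Head loss h_f = ΔP/(ρg) = 35.39/(988.8·9.81) = 0.003649 m.

h_f ≈ 0.003649 m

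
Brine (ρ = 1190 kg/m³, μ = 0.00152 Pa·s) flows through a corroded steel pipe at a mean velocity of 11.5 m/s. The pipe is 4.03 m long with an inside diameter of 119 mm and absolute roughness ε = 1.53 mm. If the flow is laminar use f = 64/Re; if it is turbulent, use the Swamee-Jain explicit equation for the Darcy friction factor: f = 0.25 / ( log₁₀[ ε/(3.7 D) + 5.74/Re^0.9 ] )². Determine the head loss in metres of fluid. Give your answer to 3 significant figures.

h_f ≈ 9.46 m

Reynolds number Re = ρVD/μ = 1190 · 11.5 · 0.119 / 0.00152 = 1.071e+06.
Re > 4000 → turbulent. Relative roughness ε/D = 0.00153/0.119 = 0.0129. Swamee-Jain: f = 0.25/(log₁₀[0.0129/3.7 + 5.74/1.071e+06^0.9])² = 0.25/(log₁₀[0.00347 + 2.15e-05])² = 0.25/(-2.456)² = 0.04143.
Darcy-Weisbach: ΔP = f(L/D)(ρV²/2) = 0.04143·(4.03/0.119)·(1190·11.5²/2) = 0.04143·33.87·7.869e+04 = 1.104e+05 Pa.
Head loss h_f = ΔP/(ρg) = 1.104e+05/(1190·9.81) = 9.46 m.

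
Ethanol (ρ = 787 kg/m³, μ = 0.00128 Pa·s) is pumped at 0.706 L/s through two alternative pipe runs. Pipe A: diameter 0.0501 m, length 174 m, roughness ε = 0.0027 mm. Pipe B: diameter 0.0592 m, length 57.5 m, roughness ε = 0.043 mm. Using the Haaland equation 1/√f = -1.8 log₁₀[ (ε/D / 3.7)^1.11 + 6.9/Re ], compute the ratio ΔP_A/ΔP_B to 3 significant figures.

Pipe A: V = Q/A = 0.000706/0.001971 = 0.3581 m/s; Re = 1.103e+04; ε/D = 5.39e-05; Haaland → f = 0.03013; ΔP_A = f(L/D)(ρV²/2) = 5280 Pa.
Pipe B: V = Q/A = 0.000706/0.002753 = 0.2565 m/s; Re = 9336; ε/D = 0.000726; Haaland → f = 0.03236; ΔP_B = f(L/D)(ρV²/2) = 813.6 Pa.
ΔP_A/ΔP_B = 5280/813.6 = 6.49.

ΔP_A/ΔP_B ≈ 6.49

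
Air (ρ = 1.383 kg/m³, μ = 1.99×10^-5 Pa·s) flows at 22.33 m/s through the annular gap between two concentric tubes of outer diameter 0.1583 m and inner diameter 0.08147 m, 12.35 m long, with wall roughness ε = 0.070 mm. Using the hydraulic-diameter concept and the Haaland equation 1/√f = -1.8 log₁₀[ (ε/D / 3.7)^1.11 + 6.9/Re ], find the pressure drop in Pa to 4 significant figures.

Hydraulic diameter D_h = 4A/P = D_o - D_i = 0.1583 - 0.08147 = 0.07683 m.
Re = ρVD_h/μ = 1.383·22.33·0.07683/1.99e-05 = 1.192e+05.
ε/D_h = 7e-05/0.07683 = 0.000911; Haaland gives 1/√f = -1.8 log₁₀[9.87e-05+5.79e-05] = 6.849, so f = 0.02132.
ΔP = f(L/D_h)(ρV²/2) = 0.02132·12.35/0.07683·344.8 = 1181 Pa.

ΔP ≈ 1181 Pa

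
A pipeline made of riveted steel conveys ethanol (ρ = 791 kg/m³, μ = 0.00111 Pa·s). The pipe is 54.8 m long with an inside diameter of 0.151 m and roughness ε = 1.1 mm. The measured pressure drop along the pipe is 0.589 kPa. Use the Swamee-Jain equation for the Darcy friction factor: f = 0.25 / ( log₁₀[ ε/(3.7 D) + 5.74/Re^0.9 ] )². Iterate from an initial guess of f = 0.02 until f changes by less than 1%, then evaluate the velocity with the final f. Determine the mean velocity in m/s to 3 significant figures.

V ≈ 0.335 m/s

Rearranging Darcy-Weisbach: V = √(2·ΔP·D/(f·L·ρ)). With ε/D = 0.0011/0.151 = 0.00728, iterate starting from f = 0.02:
  f = 0.02 → V = √(2·589·0.151/(0.02·54.8·791)) = 0.453 m/s; Re = ρVD/μ = 4.874e+04; f → 0.036
  f = 0.036 → V = 0.3376 m/s; Re = 3.633e+04; f → 0.03653
  f = 0.03653 → V = 0.3352 m/s; Re = 3.607e+04; f → 0.03654
Converged (Δf/f < 1%). With the final f = 0.03654: V = √(2·589·0.151/(0.03654·54.8·791)) = 0.3351 m/s.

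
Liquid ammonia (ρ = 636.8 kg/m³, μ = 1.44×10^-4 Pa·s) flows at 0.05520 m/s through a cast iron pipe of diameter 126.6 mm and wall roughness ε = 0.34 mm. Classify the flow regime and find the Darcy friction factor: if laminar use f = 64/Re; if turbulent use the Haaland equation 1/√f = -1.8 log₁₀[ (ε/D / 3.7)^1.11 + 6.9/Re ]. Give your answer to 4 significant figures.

f ≈ 0.02906

Re = ρVD/μ = 636.8·0.0552·0.1266/0.000144 = 3.09e+04.
Re > 4000 → turbulent. ε/D = 0.00034/0.1266 = 0.00269; Haaland: 1/√f = -1.8 log₁₀[0.000328 + 0.000223] = 5.866, so f = 0.02906.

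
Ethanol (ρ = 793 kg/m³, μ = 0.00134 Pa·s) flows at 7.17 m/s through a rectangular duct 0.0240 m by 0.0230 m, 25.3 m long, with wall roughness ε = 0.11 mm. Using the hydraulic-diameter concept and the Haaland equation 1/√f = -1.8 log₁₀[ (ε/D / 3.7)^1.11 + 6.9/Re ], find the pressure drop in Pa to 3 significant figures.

Hydraulic diameter D_h = 4A/P = 4·(0.024·0.023)/(2·(0.024+0.023)) = 0.002208/0.094 = 0.02349 m.
Re = ρVD_h/μ = 793·7.17·0.02349/0.00134 = 9.967e+04.
ε/D_h = 0.00011/0.02349 = 0.00468; Haaland gives 1/√f = -1.8 log₁₀[0.000608+6.92e-05] = 5.705, so f = 0.03072.
ΔP = f(L/D_h)(ρV²/2) = 0.03072·25.3/0.02349·2.038e+04 = 6.745e+05 Pa.

ΔP ≈ 675000 Pa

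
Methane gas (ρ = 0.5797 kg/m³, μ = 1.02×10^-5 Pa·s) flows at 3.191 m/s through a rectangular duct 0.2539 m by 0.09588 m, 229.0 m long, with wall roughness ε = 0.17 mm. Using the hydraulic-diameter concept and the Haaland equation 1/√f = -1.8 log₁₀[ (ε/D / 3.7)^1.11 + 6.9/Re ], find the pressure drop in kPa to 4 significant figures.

Hydraulic diameter D_h = 4A/P = 4·(0.2539·0.09588)/(2·(0.2539+0.09588)) = 0.09738/0.6996 = 0.1392 m.
Re = ρVD_h/μ = 0.5797·3.191·0.1392/1.02e-05 = 2.524e+04.
ε/D_h = 0.00017/0.1392 = 0.00122; Haaland gives 1/√f = -1.8 log₁₀[0.000137+0.000273] = 6.097, so f = 0.0269.
ΔP = f(L/D_h)(ρV²/2) = 0.0269·229/0.1392·2.951 = 130.6 Pa.
ΔP = 0.1306 kPa.

ΔP ≈ 0.1306 kPa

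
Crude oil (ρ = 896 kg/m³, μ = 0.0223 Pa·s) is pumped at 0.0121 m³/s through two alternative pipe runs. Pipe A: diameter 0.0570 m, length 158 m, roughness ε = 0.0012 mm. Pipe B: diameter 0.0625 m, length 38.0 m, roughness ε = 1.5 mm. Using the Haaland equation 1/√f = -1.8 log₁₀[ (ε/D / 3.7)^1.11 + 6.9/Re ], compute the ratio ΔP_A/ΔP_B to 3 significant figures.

ΔP_A/ΔP_B ≈ 3.58

Pipe A: V = Q/A = 0.0121/0.002552 = 4.742 m/s; Re = 1.086e+04; ε/D = 2.11e-05; Haaland → f = 0.03022; ΔP_A = f(L/D)(ρV²/2) = 8.437e+05 Pa.
Pipe B: V = Q/A = 0.0121/0.003068 = 3.944 m/s; Re = 9904; ε/D = 0.024; Haaland → f = 0.05569; ΔP_B = f(L/D)(ρV²/2) = 2.359e+05 Pa.
ΔP_A/ΔP_B = 8.437e+05/2.359e+05 = 3.58.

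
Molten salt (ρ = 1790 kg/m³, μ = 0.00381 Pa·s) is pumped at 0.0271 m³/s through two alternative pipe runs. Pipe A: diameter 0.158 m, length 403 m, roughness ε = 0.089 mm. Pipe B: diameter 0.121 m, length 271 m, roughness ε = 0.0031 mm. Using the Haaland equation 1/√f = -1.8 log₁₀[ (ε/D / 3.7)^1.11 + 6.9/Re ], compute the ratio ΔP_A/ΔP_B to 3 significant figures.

ΔP_A/ΔP_B ≈ 0.470

Pipe A: V = Q/A = 0.0271/0.01961 = 1.382 m/s; Re = 1.026e+05; ε/D = 0.000563; Haaland → f = 0.02027; ΔP_A = f(L/D)(ρV²/2) = 8.838e+04 Pa.
Pipe B: V = Q/A = 0.0271/0.0115 = 2.357 m/s; Re = 1.34e+05; ε/D = 2.56e-05; Haaland → f = 0.01691; ΔP_B = f(L/D)(ρV²/2) = 1.882e+05 Pa.
ΔP_A/ΔP_B = 8.838e+04/1.882e+05 = 0.470.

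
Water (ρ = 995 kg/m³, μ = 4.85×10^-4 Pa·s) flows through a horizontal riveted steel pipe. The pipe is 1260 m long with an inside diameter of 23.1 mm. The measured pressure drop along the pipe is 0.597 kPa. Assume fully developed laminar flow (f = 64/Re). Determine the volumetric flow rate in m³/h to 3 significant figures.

Q ≈ 0.0246 m³/h

For laminar flow, f = 64/Re with Re = ρVD/μ, so Darcy-Weisbach reduces to ΔP = 32μLV/D². Solving for V: V = ΔP·D²/(32μL) = 597·(0.0231)²/(32·0.000485·1260) = 0.01629 m/s.
Check: Re = ρVD/μ = 995·0.01629·0.0231/0.000485 = 772 < 2300, so the laminar assumption holds.
Q = V·A = 0.01629·(π/4·0.0231²) = 6.827e-06 m³/s = 0.0246 m³/h.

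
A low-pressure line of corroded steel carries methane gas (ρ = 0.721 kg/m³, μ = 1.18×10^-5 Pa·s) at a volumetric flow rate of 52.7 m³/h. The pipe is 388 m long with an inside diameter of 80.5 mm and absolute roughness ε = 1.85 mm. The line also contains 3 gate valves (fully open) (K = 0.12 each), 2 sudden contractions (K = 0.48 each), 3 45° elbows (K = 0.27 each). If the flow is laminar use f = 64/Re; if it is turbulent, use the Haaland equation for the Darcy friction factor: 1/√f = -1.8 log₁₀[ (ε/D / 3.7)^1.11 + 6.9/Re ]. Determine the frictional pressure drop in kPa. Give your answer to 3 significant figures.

Q = 52.7 m³/h = 52.7/3600 = 0.01464 m³/s.
Cross-sectional area A = πD²/4 = π(0.0805)²/4 = 0.00509 m²; mean velocity V = Q/A = 0.01464/0.00509 = 2.876 m/s.
Reynolds number Re = ρVD/μ = 0.721 · 2.876 · 0.0805 / 1.18e-05 = 1.415e+04.
Re > 4000 → turbulent. Relative roughness ε/D = 0.00185/0.0805 = 0.023. Haaland: 1/√f = -1.8 log₁₀[(0.023/3.7)^1.11 + 6.9/1.415e+04] = -1.8 log₁₀[0.00355 + 0.000488] = 4.309, so f = 0.05387.
Total minor-loss coefficient ΣK = 3·0.12 + 2·0.48 + 3·0.27 = 2.13.
ΔP = [f·L/D + ΣK]·(ρV²/2) = [0.05387·388/0.0805 + 2.13]·(0.721·2.876²/2) = [259.6 + 2.13]·2.982 = 780.7 Pa.
ΔP = 780.7 Pa = 0.781 kPa.

ΔP ≈ 0.781 kPa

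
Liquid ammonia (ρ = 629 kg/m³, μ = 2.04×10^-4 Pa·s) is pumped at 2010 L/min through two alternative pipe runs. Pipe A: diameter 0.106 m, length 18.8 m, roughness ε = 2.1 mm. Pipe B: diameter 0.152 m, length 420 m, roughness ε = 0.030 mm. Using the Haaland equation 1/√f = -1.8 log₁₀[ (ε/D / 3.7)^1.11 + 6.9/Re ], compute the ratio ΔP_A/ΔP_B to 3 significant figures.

ΔP_A/ΔP_B ≈ 0.898

Pipe A: V = Q/A = 0.0335/0.008825 = 3.796 m/s; Re = 1.241e+06; ε/D = 0.0198; Haaland → f = 0.04859; ΔP_A = f(L/D)(ρV²/2) = 3.906e+04 Pa.
Pipe B: V = Q/A = 0.0335/0.01815 = 1.846 m/s; Re = 8.652e+05; ε/D = 0.000197; Haaland → f = 0.01469; ΔP_B = f(L/D)(ρV²/2) = 4.35e+04 Pa.
ΔP_A/ΔP_B = 3.906e+04/4.35e+04 = 0.898.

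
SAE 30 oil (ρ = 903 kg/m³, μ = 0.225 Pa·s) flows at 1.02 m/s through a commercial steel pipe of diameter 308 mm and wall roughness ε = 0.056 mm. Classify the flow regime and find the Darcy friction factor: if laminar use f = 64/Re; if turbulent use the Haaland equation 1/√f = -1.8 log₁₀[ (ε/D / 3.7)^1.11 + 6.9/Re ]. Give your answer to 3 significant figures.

f ≈ 0.0508

Re = ρVD/μ = 903·1.02·0.308/0.225 = 1261.
Re < 2300 → laminar, so f = 64/Re = 0.05076 (roughness is irrelevant in laminar flow).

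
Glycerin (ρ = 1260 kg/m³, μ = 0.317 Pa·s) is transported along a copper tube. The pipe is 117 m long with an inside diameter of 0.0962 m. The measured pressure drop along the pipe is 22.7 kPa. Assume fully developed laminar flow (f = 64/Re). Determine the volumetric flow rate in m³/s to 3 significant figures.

For laminar flow, f = 64/Re with Re = ρVD/μ, so Darcy-Weisbach reduces to ΔP = 32μLV/D². Solving for V: V = ΔP·D²/(32μL) = 2.27e+04·(0.0962)²/(32·0.317·117) = 0.177 m/s.
Check: Re = ρVD/μ = 1260·0.177·0.0962/0.317 = 67.68 < 2300, so the laminar assumption holds.
Q = V·A = 0.177·(π/4·0.0962²) = 0.001287 m³/s = 0.00129 m³/s.

Q ≈ 0.00129 m³/s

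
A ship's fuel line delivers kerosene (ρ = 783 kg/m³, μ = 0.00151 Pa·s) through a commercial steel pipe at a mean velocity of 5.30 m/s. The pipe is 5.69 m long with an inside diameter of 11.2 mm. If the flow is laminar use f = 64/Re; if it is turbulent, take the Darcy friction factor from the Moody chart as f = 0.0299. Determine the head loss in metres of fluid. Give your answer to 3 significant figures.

Reynolds number Re = ρVD/μ = 783 · 5.3 · 0.0112 / 0.00151 = 3.078e+04.
Re > 4000 → turbulent; use the Moody-chart value f = 0.0299.
Darcy-Weisbach: ΔP = f(L/D)(ρV²/2) = 0.0299·(5.69/0.0112)·(783·5.3²/2) = 0.0299·508·1.1e+04 = 1.671e+05 Pa.
Head loss h_f = ΔP/(ρg) = 1.671e+05/(783·9.81) = 21.7 m.

h_f ≈ 21.7 m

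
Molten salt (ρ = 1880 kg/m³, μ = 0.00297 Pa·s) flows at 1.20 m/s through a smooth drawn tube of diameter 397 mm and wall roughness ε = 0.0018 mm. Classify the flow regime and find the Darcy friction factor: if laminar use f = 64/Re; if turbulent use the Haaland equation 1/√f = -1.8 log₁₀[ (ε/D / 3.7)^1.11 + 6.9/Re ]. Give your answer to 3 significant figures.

f ≈ 0.0144

Re = ρVD/μ = 1880·1.2·0.397/0.00297 = 3.016e+05.
Re > 4000 → turbulent. ε/D = 1.8e-06/0.397 = 4.53e-06; Haaland: 1/√f = -1.8 log₁₀[2.74e-07 + 2.29e-05] = 8.344, so f = 0.01436.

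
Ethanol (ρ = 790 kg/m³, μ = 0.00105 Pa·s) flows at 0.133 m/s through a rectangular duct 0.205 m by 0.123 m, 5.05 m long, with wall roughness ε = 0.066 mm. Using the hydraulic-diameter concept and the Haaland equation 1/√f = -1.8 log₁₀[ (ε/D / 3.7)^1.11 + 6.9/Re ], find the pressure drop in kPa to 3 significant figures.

Hydraulic diameter D_h = 4A/P = 4·(0.205·0.123)/(2·(0.205+0.123)) = 0.1009/0.656 = 0.1537 m.
Re = ρVD_h/μ = 790·0.133·0.1537/0.00105 = 1.539e+04.
ε/D_h = 6.6e-05/0.1537 = 0.000429; Haaland gives 1/√f = -1.8 log₁₀[4.28e-05+0.000448] = 5.956, so f = 0.02819.
ΔP = f(L/D_h)(ρV²/2) = 0.02819·5.05/0.1537·6.987 = 6.47 Pa.
ΔP = 0.00647 kPa.

ΔP ≈ 0.00647 kPa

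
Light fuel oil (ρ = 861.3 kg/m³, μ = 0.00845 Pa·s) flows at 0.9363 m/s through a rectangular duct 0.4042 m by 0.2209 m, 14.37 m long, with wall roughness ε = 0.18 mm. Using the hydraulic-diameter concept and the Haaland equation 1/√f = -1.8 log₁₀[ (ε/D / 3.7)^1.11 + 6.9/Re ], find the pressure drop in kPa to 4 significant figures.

ΔP ≈ 0.4794 kPa

Hydraulic diameter D_h = 4A/P = 4·(0.4042·0.2209)/(2·(0.4042+0.2209)) = 0.3572/1.25 = 0.2857 m.
Re = ρVD_h/μ = 861.3·0.9363·0.2857/0.00845 = 2.726e+04.
ε/D_h = 0.00018/0.2857 = 0.00063; Haaland gives 1/√f = -1.8 log₁₀[6.56e-05+0.000253] = 6.294, so f = 0.02524.
ΔP = f(L/D_h)(ρV²/2) = 0.02524·14.37/0.2857·377.5 = 479.4 Pa.
ΔP = 0.4794 kPa.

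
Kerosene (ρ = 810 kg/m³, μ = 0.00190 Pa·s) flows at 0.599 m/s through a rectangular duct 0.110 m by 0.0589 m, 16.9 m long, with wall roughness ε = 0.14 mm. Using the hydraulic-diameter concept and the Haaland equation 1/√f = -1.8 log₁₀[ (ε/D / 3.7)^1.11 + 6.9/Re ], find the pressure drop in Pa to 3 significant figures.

ΔP ≈ 937 Pa

Hydraulic diameter D_h = 4A/P = 4·(0.11·0.0589)/(2·(0.11+0.0589)) = 0.02592/0.3378 = 0.07672 m.
Re = ρVD_h/μ = 810·0.599·0.07672/0.0019 = 1.959e+04.
ε/D_h = 0.00014/0.07672 = 0.00182; Haaland gives 1/√f = -1.8 log₁₀[0.000213+0.000352] = 5.845, so f = 0.02927.
ΔP = f(L/D_h)(ρV²/2) = 0.02927·16.9/0.07672·145.3 = 936.8 Pa.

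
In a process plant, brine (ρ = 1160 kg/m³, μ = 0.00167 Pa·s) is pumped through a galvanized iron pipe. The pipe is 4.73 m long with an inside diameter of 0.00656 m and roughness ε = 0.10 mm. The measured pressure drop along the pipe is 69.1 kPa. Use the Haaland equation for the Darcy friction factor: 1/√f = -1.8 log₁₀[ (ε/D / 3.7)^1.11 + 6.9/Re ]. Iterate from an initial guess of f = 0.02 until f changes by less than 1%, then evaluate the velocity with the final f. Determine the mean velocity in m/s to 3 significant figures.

V ≈ 1.84 m/s

Rearranging Darcy-Weisbach: V = √(2·ΔP·D/(f·L·ρ)). With ε/D = 0.0001/0.00656 = 0.0152, iterate starting from f = 0.02:
  f = 0.02 → V = √(2·6.91e+04·0.00656/(0.02·4.73·1160)) = 2.874 m/s; Re = ρVD/μ = 1.31e+04; f → 0.04724
  f = 0.04724 → V = 1.87 m/s; Re = 8522; f → 0.04883
  f = 0.04883 → V = 1.839 m/s; Re = 8382; f → 0.04891
Converged (Δf/f < 1%). With the final f = 0.04891: V = √(2·6.91e+04·0.00656/(0.04891·4.73·1160)) = 1.838 m/s.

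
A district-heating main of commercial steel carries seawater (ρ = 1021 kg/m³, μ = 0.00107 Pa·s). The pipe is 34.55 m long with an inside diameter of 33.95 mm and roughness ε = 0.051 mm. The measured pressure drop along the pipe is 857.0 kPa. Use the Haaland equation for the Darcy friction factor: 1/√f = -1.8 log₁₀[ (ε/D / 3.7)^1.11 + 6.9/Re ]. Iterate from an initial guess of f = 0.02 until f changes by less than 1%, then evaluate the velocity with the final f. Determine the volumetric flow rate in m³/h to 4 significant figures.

Q ≈ 27.92 m³/h

Rearranging Darcy-Weisbach: V = √(2·ΔP·D/(f·L·ρ)). With ε/D = 5.1e-05/0.03395 = 0.0015, iterate starting from f = 0.02:
  f = 0.02 → V = √(2·8.57e+05·0.03395/(0.02·34.55·1021)) = 9.082 m/s; Re = ρVD/μ = 2.942e+05; f → 0.02244
  f = 0.02244 → V = 8.575 m/s; Re = 2.778e+05; f → 0.02247
Converged (Δf/f < 1%). With the final f = 0.02247: V = √(2·8.57e+05·0.03395/(0.02247·34.55·1021)) = 8.568 m/s.
Q = V·A = 8.568·(π/4·0.03395²) = 0.007756 m³/s = 27.92 m³/h.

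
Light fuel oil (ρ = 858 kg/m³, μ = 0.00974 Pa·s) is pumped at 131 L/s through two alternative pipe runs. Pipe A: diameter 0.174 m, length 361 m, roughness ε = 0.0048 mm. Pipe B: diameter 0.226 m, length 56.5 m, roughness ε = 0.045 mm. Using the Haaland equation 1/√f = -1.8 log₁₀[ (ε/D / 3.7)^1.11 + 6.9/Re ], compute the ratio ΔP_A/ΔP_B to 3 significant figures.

Pipe A: V = Q/A = 0.131/0.02378 = 5.509 m/s; Re = 8.444e+04; ε/D = 2.76e-05; Haaland → f = 0.01857; ΔP_A = f(L/D)(ρV²/2) = 5.016e+05 Pa.
Pipe B: V = Q/A = 0.131/0.04011 = 3.266 m/s; Re = 6.501e+04; ε/D = 0.000199; Haaland → f = 0.02024; ΔP_B = f(L/D)(ρV²/2) = 2.315e+04 Pa.
ΔP_A/ΔP_B = 5.016e+05/2.315e+04 = 21.7.

ΔP_A/ΔP_B ≈ 21.7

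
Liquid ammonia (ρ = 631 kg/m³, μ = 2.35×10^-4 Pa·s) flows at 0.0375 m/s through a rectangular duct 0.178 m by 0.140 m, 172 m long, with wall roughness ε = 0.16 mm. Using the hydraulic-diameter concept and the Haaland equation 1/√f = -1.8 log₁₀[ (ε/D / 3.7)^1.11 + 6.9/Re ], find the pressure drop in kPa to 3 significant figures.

ΔP ≈ 0.0141 kPa

Hydraulic diameter D_h = 4A/P = 4·(0.178·0.14)/(2·(0.178+0.14)) = 0.09968/0.636 = 0.1567 m.
Re = ρVD_h/μ = 631·0.0375·0.1567/0.000235 = 1.578e+04.
ε/D_h = 0.00016/0.1567 = 0.00102; Haaland gives 1/√f = -1.8 log₁₀[0.000112+0.000437] = 5.868, so f = 0.02904.
ΔP = f(L/D_h)(ρV²/2) = 0.02904·172/0.1567·0.4437 = 14.14 Pa.
ΔP = 0.0141 kPa.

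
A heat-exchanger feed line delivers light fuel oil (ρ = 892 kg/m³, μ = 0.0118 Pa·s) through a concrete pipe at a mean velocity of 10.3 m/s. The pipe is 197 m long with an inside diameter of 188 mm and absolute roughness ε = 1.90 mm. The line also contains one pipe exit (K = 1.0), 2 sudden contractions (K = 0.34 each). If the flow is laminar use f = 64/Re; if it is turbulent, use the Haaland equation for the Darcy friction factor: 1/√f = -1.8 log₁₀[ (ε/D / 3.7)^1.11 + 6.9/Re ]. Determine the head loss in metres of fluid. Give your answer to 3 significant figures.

h_f ≈ 227 m

Reynolds number Re = ρVD/μ = 892 · 10.3 · 0.188 / 0.0118 = 1.464e+05.
Re > 4000 → turbulent. Relative roughness ε/D = 0.0019/0.188 = 0.0101. Haaland: 1/√f = -1.8 log₁₀[(0.0101/3.7)^1.11 + 6.9/1.464e+05] = -1.8 log₁₀[0.00143 + 4.71e-05] = 5.097, so f = 0.0385.
Total minor-loss coefficient ΣK = 1·1 + 2·0.34 = 1.68.
ΔP = [f·L/D + ΣK]·(ρV²/2) = [0.0385·197/0.188 + 1.68]·(892·10.3²/2) = [40.34 + 1.68]·4.732e+04 = 1.988e+06 Pa.
Head loss h_f = ΔP/(ρg) = 1.988e+06/(892·9.81) = 227 m.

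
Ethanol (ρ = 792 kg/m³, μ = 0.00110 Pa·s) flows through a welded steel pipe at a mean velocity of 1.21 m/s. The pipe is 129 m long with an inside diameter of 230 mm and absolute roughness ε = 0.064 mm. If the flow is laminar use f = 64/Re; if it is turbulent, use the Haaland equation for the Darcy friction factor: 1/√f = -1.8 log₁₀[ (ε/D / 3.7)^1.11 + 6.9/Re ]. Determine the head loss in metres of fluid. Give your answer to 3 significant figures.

h_f ≈ 0.727 m

Reynolds number Re = ρVD/μ = 792 · 1.21 · 0.23 / 0.0011 = 2.004e+05.
Re > 4000 → turbulent. Relative roughness ε/D = 6.4e-05/0.23 = 0.000278. Haaland: 1/√f = -1.8 log₁₀[(0.000278/3.7)^1.11 + 6.9/2.004e+05] = -1.8 log₁₀[2.65e-05 + 3.44e-05] = 7.588, so f = 0.01737.
Darcy-Weisbach: ΔP = f(L/D)(ρV²/2) = 0.01737·(129/0.23)·(792·1.21²/2) = 0.01737·560.9·579.8 = 5648 Pa.
Head loss h_f = ΔP/(ρg) = 5648/(792·9.81) = 0.727 m.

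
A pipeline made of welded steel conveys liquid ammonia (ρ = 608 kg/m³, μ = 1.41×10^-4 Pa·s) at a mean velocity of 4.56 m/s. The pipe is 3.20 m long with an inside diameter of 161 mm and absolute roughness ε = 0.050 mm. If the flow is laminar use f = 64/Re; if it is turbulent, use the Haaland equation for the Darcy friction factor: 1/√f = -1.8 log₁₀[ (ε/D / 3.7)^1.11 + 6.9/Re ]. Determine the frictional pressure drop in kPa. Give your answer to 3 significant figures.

Reynolds number Re = ρVD/μ = 608 · 4.56 · 0.161 / 0.000141 = 3.166e+06.
Re > 4000 → turbulent. Relative roughness ε/D = 5e-05/0.161 = 0.000311. Haaland: 1/√f = -1.8 log₁₀[(0.000311/3.7)^1.11 + 6.9/3.166e+06] = -1.8 log₁₀[2.99e-05 + 2.18e-06] = 8.089, so f = 0.01528.
Darcy-Weisbach: ΔP = f(L/D)(ρV²/2) = 0.01528·(3.2/0.161)·(608·4.56²/2) = 0.01528·19.88·6321 = 1920 Pa.
ΔP = 1920 Pa = 1.92 kPa.

ΔP ≈ 1.92 kPa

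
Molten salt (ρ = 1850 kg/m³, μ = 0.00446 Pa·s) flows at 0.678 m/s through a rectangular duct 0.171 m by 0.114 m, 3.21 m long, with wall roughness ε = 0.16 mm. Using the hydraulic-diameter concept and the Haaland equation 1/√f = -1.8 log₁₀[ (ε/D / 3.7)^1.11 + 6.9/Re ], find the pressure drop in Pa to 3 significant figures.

ΔP ≈ 250 Pa

Hydraulic diameter D_h = 4A/P = 4·(0.171·0.114)/(2·(0.171+0.114)) = 0.07798/0.57 = 0.1368 m.
Re = ρVD_h/μ = 1850·0.678·0.1368/0.00446 = 3.847e+04.
ε/D_h = 0.00016/0.1368 = 0.00117; Haaland gives 1/√f = -1.8 log₁₀[0.00013+0.000179] = 6.317, so f = 0.02506.
ΔP = f(L/D_h)(ρV²/2) = 0.02506·3.21/0.1368·425.2 = 250.1 Pa.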